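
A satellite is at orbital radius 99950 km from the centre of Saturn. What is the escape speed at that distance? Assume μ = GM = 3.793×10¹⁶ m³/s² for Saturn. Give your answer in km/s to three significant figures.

v_esc ≈ 27.5 km/s

r = 99950 km = 9.995×10⁷ m.
Escape speed v_esc = √(2μ/r) = √(2 × 3.793×10¹⁶ / 9.995×10⁷) = √(7.590×10⁸) = 27550 m/s.
= 27.55 km/s.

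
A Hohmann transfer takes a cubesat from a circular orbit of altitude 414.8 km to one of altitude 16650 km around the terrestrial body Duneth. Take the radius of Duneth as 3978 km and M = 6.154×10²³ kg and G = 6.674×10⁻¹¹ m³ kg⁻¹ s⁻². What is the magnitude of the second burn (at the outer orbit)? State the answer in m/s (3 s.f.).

μ = GM = 6.674×10⁻¹¹ × 6.154×10²³ = 4.107×10¹³ m³/s².
r₁ = 3978 + 414.8 = 4392.8 km = 4.3928×10⁶ m.
r₂ = 3978 + 16650 = 20628 km = 2.0628×10⁷ m.
Transfer ellipse a_t = (r₁ + r₂)/2 = 1.251×10⁷ m.
At r₁: circular v_c1 = √(μ/r₁) = 3058 m/s; transfer-periapsis v_p = √[μ(2/r₁ − 1/a_t)] = 3926 m/s.
At r₂: circular v_c2 = √(μ/r₂) = 1411 m/s; transfer-apoapsis v_a = √[μ(2/r₂ − 1/a_t)] = 836.1 m/s.
Δv₂ = v_c2 − v_a = 574.9 m/s.

Δv ≈ 575 m/s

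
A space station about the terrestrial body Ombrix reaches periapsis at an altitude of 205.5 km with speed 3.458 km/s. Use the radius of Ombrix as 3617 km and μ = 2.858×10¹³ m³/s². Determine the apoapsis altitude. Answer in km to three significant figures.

r_p = 3617 + 205.5 = 3822.5 km = 3.822×10⁶ m.
Specific energy ε = v²/2 − μ/r = -1.498×10⁶ J/kg, so a = −μ/(2ε) = 9.540×10⁶ m.
The apsides satisfy r_p + r_a = 2a, so the apoapsis radius is 2a − r_p = 1.526×10⁷ m = 15258 km.
Apoapsis altitude = 15258 − 3617 = 11641 km.

apoapsis altitude ≈ 11600 km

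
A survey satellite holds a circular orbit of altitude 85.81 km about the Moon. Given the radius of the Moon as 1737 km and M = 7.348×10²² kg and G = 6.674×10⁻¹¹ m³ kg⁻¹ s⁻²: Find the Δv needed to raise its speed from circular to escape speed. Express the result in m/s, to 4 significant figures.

Δv ≈ 679.4 m/s

μ = GM = 6.674×10⁻¹¹ × 7.348×10²² = 4.904×10¹² m³/s².
r = 1737 + 85.81 = 1822.8 km = 1.8228×10⁶ m.
Circular speed v_c = √(μ/r) = 1640 m/s.
Escape speed v_esc = √(2μ/r) = √2 × v_c = 2320 m/s.
Δv = v_esc − v_c = 679.4 m/s.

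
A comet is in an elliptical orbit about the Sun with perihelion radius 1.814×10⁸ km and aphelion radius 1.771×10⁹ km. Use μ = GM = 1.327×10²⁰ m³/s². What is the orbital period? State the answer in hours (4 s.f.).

T ≈ 146100 hours

Semi-major axis a = (r_p + r_a)/2 = (1.8140×10⁸ + 1.7710×10⁹)/2 = 9.7620×10⁸ km = 9.762×10¹¹ m.
By Kepler's third law T = 2π√(a³/μ) = 2π × 8.373×10⁷ = 5.261×10⁸ s.
= 1.461×10⁵ hours.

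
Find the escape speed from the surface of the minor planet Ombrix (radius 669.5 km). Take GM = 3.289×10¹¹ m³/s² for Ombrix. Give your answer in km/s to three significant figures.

r = R = 6.695×10⁵ m.
Escape speed v_esc = √(2μ/r) = √(2 × 3.289×10¹¹ / 6.695×10⁵) = √(9.825×10⁵) = 991.2 m/s.
= 0.9912 km/s.

v_esc ≈ 0.991 km/s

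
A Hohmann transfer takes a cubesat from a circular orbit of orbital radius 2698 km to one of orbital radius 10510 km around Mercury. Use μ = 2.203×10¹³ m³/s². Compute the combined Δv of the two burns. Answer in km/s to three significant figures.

r₁ = 2698 km = 2.698×10⁶ m.
r₂ = 10510 km = 1.051×10⁷ m.
Transfer ellipse a_t = (r₁ + r₂)/2 = 6.604×10⁶ m.
At r₁: circular v_c1 = √(μ/r₁) = 2858 m/s; transfer-periherm v_p = √[μ(2/r₁ − 1/a_t)] = 3605 m/s.
Δv₁ = v_p − v_c1 = 747.3 m/s.
At r₂: circular v_c2 = √(μ/r₂) = 1448 m/s; transfer-apoherm v_a = √[μ(2/r₂ − 1/a_t)] = 925.4 m/s.
Δv₂ = v_c2 − v_a = 522.4 m/s.
Total Δv = Δv₁ + Δv₂ = 1270 m/s = 1.270 km/s.

Δv_total ≈ 1.27 km/s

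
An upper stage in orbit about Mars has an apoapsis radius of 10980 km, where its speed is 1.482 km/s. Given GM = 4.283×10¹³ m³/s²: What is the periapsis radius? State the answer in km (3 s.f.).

r_a = 1.098×10⁷ m.
Specific energy ε = v²/2 − μ/r = -2.803×10⁶ J/kg, so a = −μ/(2ε) = 7.641×10⁶ m.
The apsides satisfy r_p + r_a = 2a, so the periapsis radius is 2a − r_a = 4.302×10⁶ m = 4302.4 km.

periapsis radius ≈ 4300 km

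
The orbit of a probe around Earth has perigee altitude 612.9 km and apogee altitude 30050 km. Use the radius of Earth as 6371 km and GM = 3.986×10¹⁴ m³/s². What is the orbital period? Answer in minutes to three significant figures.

T ≈ 530 minutes

r_p = 6371 + 612.9 = 6983.9 km = 6.9839×10⁶ m.
r_a = 6371 + 30050 = 36421 km = 3.6421×10⁷ m.
Semi-major axis a = (r_p + r_a)/2 = (6983.9 + 36421)/2 = 21702 km = 2.170×10⁷ m.
By Kepler's third law T = 2π√(a³/μ) = 2π × 5.064×10³ = 3.182×10⁴ s.
= 530.3 minutes.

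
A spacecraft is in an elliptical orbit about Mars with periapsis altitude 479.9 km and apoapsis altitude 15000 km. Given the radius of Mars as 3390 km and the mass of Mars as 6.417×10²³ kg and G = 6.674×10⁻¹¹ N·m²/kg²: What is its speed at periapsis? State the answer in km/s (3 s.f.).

μ = GM = 6.674×10⁻¹¹ × 6.417×10²³ = 4.283×10¹³ m³/s².
r_p = 3390 + 479.9 = 3869.9 km = 3.8699×10⁶ m.
r_a = 3390 + 15000 = 18390 km = 1.8390×10⁷ m.
Semi-major axis a = (r_p + r_a)/2 = 11130 km = 1.113×10⁷ m.
Vis-viva: v² = μ(2/r − 1/a) = 4.283×10¹³ × (5.168×10⁻⁷ − 8.985×10⁻⁸) = 1.829×10⁷ m²/s².
v = 4276 m/s = 4.276 km/s.

v ≈ 4.28 km/s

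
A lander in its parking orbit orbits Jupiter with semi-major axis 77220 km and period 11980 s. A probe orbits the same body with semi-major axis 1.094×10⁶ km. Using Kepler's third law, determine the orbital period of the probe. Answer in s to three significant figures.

Kepler's third law: T² ∝ a³, so T₂ = T₁ (a₂/a₁)^(3/2).
a₂/a₁ = 14.17, (a₂/a₁)^(3/2) = 53.33.
T₂ = 11980 × 53.33 = 6.388×10⁵ s.

T₂ ≈ 6.39×10⁵ s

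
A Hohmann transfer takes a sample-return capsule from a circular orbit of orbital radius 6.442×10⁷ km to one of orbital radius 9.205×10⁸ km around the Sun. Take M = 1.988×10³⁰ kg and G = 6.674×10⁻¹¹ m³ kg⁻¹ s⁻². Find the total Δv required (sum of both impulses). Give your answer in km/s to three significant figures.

Δv_total ≈ 24.3 km/s

μ = GM = 6.674×10⁻¹¹ × 1.988×10³⁰ = 1.327×10²⁰ m³/s².
r₁ = 6.442×10⁷ km = 6.442×10¹⁰ m.
r₂ = 9.205×10⁸ km = 9.205×10¹¹ m.
Transfer ellipse a_t = (r₁ + r₂)/2 = 4.925×10¹¹ m.
At r₁: circular v_c1 = √(μ/r₁) = 45380 m/s; transfer-perihelion v_p = √[μ(2/r₁ − 1/a_t)] = 62050 m/s.
Δv₁ = v_p − v_c1 = 16660 m/s.
At r₂: circular v_c2 = √(μ/r₂) = 12010 m/s; transfer-aphelion v_a = √[μ(2/r₂ − 1/a_t)] = 4342 m/s.
Δv₂ = v_c2 − v_a = 7664 m/s.
Total Δv = Δv₁ + Δv₂ = 24330 m/s = 24.33 km/s.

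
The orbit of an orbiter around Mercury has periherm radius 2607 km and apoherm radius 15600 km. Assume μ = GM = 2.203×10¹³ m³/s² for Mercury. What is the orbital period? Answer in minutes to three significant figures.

T ≈ 613 minutes

Semi-major axis a = (r_p + r_a)/2 = (2607.0 + 15600)/2 = 9103.5 km = 9.104×10⁶ m.
By Kepler's third law T = 2π√(a³/μ) = 2π × 5.852×10³ = 3.677×10⁴ s.
= 612.8 minutes.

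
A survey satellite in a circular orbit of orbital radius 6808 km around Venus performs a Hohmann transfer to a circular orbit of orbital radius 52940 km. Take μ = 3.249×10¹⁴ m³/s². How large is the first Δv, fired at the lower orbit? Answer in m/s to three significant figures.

Δv ≈ 2290 m/s

r₁ = 6808 km = 6.808×10⁶ m.
r₂ = 52940 km = 5.294×10⁷ m.
Transfer ellipse a_t = (r₁ + r₂)/2 = 2.987×10⁷ m.
At r₁: circular v_c1 = √(μ/r₁) = 6908 m/s; transfer-periapsis v_p = √[μ(2/r₁ − 1/a_t)] = 9196 m/s.
Δv₁ = v_p − v_c1 = 2288 m/s.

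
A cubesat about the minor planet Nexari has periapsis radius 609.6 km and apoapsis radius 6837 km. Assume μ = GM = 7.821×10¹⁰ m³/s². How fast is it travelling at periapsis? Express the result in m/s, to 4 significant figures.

v ≈ 485.4 m/s

Semi-major axis a = (r_p + r_a)/2 = 3723.3 km = 3.723×10⁶ m.
Vis-viva: v² = μ(2/r − 1/a) = 7.821×10¹⁰ × (3.281×10⁻⁶ − 2.686×10⁻⁷) = 2.356×10⁵ m²/s².
v = 485.4 m/s.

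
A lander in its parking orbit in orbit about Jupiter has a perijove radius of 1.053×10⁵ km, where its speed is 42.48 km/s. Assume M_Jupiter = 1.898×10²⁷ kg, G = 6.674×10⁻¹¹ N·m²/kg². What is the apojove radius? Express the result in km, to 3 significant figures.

apojove radius ≈ 3.16×10⁵ km

μ = GM = 6.674×10⁻¹¹ × 1.898×10²⁷ = 1.267×10¹⁷ m³/s².
r_p = 1.053×10⁸ m.
Specific energy ε = v²/2 − μ/r = -3.007×10⁸ J/kg, so a = −μ/(2ε) = 2.106×10⁸ m.
The apsides satisfy r_p + r_a = 2a, so the apojove radius is 2a − r_p = 3.160×10⁸ m = 3.1597×10⁵ km.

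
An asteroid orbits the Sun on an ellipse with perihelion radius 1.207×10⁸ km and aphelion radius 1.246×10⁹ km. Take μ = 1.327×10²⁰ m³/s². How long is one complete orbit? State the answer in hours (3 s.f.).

Semi-major axis a = (r_p + r_a)/2 = (1.2070×10⁸ + 1.2460×10⁹)/2 = 6.8335×10⁸ km = 6.834×10¹¹ m.
By Kepler's third law T = 2π√(a³/μ) = 2π × 4.904×10⁷ = 3.081×10⁸ s.
= 85590 hours.

T ≈ 85600 hours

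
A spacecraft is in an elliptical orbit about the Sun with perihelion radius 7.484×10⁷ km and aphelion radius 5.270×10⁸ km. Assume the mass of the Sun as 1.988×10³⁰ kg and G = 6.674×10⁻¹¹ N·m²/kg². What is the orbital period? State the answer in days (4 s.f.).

μ = GM = 6.674×10⁻¹¹ × 1.988×10³⁰ = 1.327×10²⁰ m³/s².
Semi-major axis a = (r_p + r_a)/2 = (7.4840×10⁷ + 5.2700×10⁸)/2 = 3.0092×10⁸ km = 3.009×10¹¹ m.
By Kepler's third law T = 2π√(a³/μ) = 2π × 1.433×10⁷ = 9.004×10⁷ s.
= 1042 days.

T ≈ 1042 days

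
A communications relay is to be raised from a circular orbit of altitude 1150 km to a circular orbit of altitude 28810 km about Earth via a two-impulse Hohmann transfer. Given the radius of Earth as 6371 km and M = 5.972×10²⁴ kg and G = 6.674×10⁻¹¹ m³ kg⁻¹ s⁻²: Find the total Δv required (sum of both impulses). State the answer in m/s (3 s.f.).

Δv_total ≈ 3430 m/s

μ = GM = 6.674×10⁻¹¹ × 5.972×10²⁴ = 3.986×10¹⁴ m³/s².
r₁ = 6371 + 1150 = 7521.0 km = 7.5210×10⁶ m.
r₂ = 6371 + 28810 = 35181 km = 3.5181×10⁷ m.
Transfer ellipse a_t = (r₁ + r₂)/2 = 2.135×10⁷ m.
At r₁: circular v_c1 = √(μ/r₁) = 7280 m/s; transfer-perigee v_p = √[μ(2/r₁ − 1/a_t)] = 9345 m/s.
Δv₁ = v_p − v_c1 = 2065 m/s.
At r₂: circular v_c2 = √(μ/r₂) = 3366 m/s; transfer-apogee v_a = √[μ(2/r₂ − 1/a_t)] = 1998 m/s.
Δv₂ = v_c2 − v_a = 1368 m/s.
Total Δv = Δv₁ + Δv₂ = 3433 m/s.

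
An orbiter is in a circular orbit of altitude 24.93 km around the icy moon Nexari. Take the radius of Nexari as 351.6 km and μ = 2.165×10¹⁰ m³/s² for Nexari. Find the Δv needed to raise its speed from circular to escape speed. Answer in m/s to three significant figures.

r = 351.6 + 24.93 = 376.53 km = 3.7653×10⁵ m.
Circular speed v_c = √(μ/r) = 239.8 m/s.
Escape speed v_esc = √(2μ/r) = √2 × v_c = 339.1 m/s.
Δv = v_esc − v_c = 99.32 m/s.

Δv ≈ 99.3 m/s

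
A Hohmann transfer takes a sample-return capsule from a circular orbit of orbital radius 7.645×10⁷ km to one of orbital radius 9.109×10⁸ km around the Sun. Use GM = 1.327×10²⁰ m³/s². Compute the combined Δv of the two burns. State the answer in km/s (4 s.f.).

r₁ = 7.645×10⁷ km = 7.645×10¹⁰ m.
r₂ = 9.109×10⁸ km = 9.109×10¹¹ m.
Transfer ellipse a_t = (r₁ + r₂)/2 = 4.937×10¹¹ m.
At r₁: circular v_c1 = √(μ/r₁) = 41660 m/s; transfer-perihelion v_p = √[μ(2/r₁ − 1/a_t)] = 56590 m/s.
Δv₁ = v_p − v_c1 = 14930 m/s.
At r₂: circular v_c2 = √(μ/r₂) = 12070 m/s; transfer-aphelion v_a = √[μ(2/r₂ − 1/a_t)] = 4750 m/s.
Δv₂ = v_c2 − v_a = 7320 m/s.
Total Δv = Δv₁ + Δv₂ = 22250 m/s = 22.25 km/s.

Δv_total ≈ 22.25 km/s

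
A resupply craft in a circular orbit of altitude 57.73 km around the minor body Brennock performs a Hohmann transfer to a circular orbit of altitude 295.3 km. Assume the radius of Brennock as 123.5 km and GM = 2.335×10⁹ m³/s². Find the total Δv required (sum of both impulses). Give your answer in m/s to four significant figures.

Δv_total ≈ 37.24 m/s

r₁ = 123.5 + 57.73 = 181.23 km = 1.8123×10⁵ m.
r₂ = 123.5 + 295.3 = 418.80 km = 4.1880×10⁵ m.
Transfer ellipse a_t = (r₁ + r₂)/2 = 3.000×10⁵ m.
At r₁: circular v_c1 = √(μ/r₁) = 113.5 m/s; transfer-periapsis v_p = √[μ(2/r₁ − 1/a_t)] = 134.1 m/s.
Δv₁ = v_p − v_c1 = 20.60 m/s.
At r₂: circular v_c2 = √(μ/r₂) = 74.67 m/s; transfer-apoapsis v_a = √[μ(2/r₂ − 1/a_t)] = 58.03 m/s.
Δv₂ = v_c2 − v_a = 16.63 m/s.
Total Δv = Δv₁ + Δv₂ = 37.24 m/s.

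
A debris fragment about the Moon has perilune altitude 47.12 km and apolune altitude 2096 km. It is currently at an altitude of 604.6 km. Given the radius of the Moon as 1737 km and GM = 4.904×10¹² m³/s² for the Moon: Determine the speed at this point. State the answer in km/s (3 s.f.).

r_p = 1737 + 47.12 = 1784.1 km = 1.7841×10⁶ m.
r_a = 1737 + 2096 = 3833.0 km = 3.8330×10⁶ m.
r = 1737 + 604.6 = 2341.6 km = 2.342×10⁶ m.
Semi-major axis a = (r_p + r_a)/2 = 2808.6 km = 2.809×10⁶ m.
Vis-viva: v² = μ(2/r − 1/a) = 4.904×10¹² × (8.541×10⁻⁷ − 3.561×10⁻⁷) = 2.442×10⁶ m²/s².
v = 1563 m/s = 1.563 km/s.

v ≈ 1.56 km/s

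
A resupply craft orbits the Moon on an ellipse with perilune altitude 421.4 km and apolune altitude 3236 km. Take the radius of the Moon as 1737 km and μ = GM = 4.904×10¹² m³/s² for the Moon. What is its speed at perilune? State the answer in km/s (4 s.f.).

r_p = 1737 + 421.4 = 2158.4 km = 2.1584×10⁶ m.
r_a = 1737 + 3236 = 4973.0 km = 4.9730×10⁶ m.
Semi-major axis a = (r_p + r_a)/2 = 3565.7 km = 3.566×10⁶ m.
Vis-viva: v² = μ(2/r − 1/a) = 4.904×10¹² × (9.266×10⁻⁷ − 2.804×10⁻⁷) = 3.169×10⁶ m²/s².
v = 1780 m/s = 1.780 km/s.

v ≈ 1.780 km/s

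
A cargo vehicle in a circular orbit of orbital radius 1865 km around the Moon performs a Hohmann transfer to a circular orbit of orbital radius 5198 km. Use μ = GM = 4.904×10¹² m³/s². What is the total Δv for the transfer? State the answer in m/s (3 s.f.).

r₁ = 1865 km = 1.865×10⁶ m.
r₂ = 5198 km = 5.198×10⁶ m.
Transfer ellipse a_t = (r₁ + r₂)/2 = 3.532×10⁶ m.
At r₁: circular v_c1 = √(μ/r₁) = 1622 m/s; transfer-perilune v_p = √[μ(2/r₁ − 1/a_t)] = 1967 m/s.
Δv₁ = v_p − v_c1 = 345.7 m/s.
At r₂: circular v_c2 = √(μ/r₂) = 971.3 m/s; transfer-apolune v_a = √[μ(2/r₂ − 1/a_t)] = 705.9 m/s.
Δv₂ = v_c2 − v_a = 265.5 m/s.
Total Δv = Δv₁ + Δv₂ = 611.2 m/s.

Δv_total ≈ 611 m/s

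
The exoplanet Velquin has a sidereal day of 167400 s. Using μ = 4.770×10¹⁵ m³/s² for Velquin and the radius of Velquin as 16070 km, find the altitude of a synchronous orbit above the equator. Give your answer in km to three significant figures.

A synchronous orbit has period T, so by Kepler's third law a = (μT²/4π²)^(1/3).
μT²/4π² = 4.770×10¹⁵ × (1.674×10⁵)² / 39.48 = 3.386×10²⁴ m³.
a = 1.502×10⁸ m = 1.5016×10⁵ km.
Altitude h = a − R = 1.5016×10⁵ − 16070 = 1.3409×10⁵ km.

h_sync ≈ 1.34×10⁵ km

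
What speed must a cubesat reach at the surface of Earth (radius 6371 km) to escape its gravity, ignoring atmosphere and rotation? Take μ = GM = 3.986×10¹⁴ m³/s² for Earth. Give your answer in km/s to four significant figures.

r = R = 6.371×10⁶ m.
Escape speed v_esc = √(2μ/r) = √(2 × 3.986×10¹⁴ / 6.371×10⁶) = √(1.251×10⁸) = 11190 m/s.
= 11.19 km/s.

v_esc ≈ 11.19 km/s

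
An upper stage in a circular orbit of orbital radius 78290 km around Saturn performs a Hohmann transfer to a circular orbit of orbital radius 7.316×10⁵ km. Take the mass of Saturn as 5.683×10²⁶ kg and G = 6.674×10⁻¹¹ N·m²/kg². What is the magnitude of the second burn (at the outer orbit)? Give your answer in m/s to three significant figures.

Δv ≈ 4030 m/s

μ = GM = 6.674×10⁻¹¹ × 5.683×10²⁶ = 3.793×10¹⁶ m³/s².
r₁ = 78290 km = 7.829×10⁷ m.
r₂ = 7.316×10⁵ km = 7.316×10⁸ m.
Transfer ellipse a_t = (r₁ + r₂)/2 = 4.049×10⁸ m.
At r₁: circular v_c1 = √(μ/r₁) = 22010 m/s; transfer-perikrone v_p = √[μ(2/r₁ − 1/a_t)] = 29580 m/s.
At r₂: circular v_c2 = √(μ/r₂) = 7200 m/s; transfer-apokrone v_a = √[μ(2/r₂ − 1/a_t)] = 3166 m/s.
Δv₂ = v_c2 − v_a = 4034 m/s.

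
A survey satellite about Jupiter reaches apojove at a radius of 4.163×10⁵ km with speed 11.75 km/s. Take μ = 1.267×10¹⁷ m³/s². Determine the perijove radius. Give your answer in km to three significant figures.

r_a = 4.163×10⁸ m.
Specific energy ε = v²/2 − μ/r = -2.353×10⁸ J/kg, so a = −μ/(2ε) = 2.692×10⁸ m.
The apsides satisfy r_p + r_a = 2a, so the perijove radius is 2a − r_a = 1.221×10⁸ m = 1.2212×10⁵ km.

perijove radius ≈ 1.22×10⁵ km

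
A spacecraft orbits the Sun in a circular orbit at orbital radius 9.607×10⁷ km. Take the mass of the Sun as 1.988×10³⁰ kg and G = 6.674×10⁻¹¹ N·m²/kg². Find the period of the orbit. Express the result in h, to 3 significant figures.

μ = GM = 6.674×10⁻¹¹ × 1.988×10³⁰ = 1.327×10²⁰ m³/s².
r = 9.607×10⁷ km = 9.607×10¹⁰ m.
Kepler's third law: T = 2π√(r³/μ) = 2π√((9.607×10¹⁰)³ / 1.327×10²⁰).
r³/μ = 6.683×10¹² s², so T = 2π × 2.585×10⁶ = 1.624×10⁷ s.
Converting: 1.624×10⁷ s ÷ 3600 = 4512 h.

T ≈ 4510 h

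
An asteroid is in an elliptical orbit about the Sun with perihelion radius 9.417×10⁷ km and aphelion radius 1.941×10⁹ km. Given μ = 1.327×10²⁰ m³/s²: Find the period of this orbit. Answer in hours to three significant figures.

Semi-major axis a = (r_p + r_a)/2 = (9.4170×10⁷ + 1.9410×10⁹)/2 = 1.0176×10⁹ km = 1.018×10¹² m.
By Kepler's third law T = 2π√(a³/μ) = 2π × 8.911×10⁷ = 5.599×10⁸ s.
= 1.555×10⁵ hours.

T ≈ 156000 hours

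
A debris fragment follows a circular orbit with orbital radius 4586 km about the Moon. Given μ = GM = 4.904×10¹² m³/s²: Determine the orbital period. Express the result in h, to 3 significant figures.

r = 4586 km = 4.586×10⁶ m.
Kepler's third law: T = 2π√(r³/μ) = 2π√((4.586×10⁶)³ / 4.904×10¹²).
r³/μ = 1.967×10⁷ s², so T = 2π × 4.435×10³ = 2.786×10⁴ s.
Converting: 2.786×10⁴ s ÷ 3600 = 7.740 h.

T ≈ 7.74 h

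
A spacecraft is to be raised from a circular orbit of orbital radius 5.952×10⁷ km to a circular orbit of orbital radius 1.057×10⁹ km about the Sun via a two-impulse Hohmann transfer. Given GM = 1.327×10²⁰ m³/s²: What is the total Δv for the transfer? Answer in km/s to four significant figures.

Δv_total ≈ 25.30 km/s

r₁ = 5.952×10⁷ km = 5.952×10¹⁰ m.
r₂ = 1.057×10⁹ km = 1.057×10¹² m.
Transfer ellipse a_t = (r₁ + r₂)/2 = 5.583×10¹¹ m.
At r₁: circular v_c1 = √(μ/r₁) = 47220 m/s; transfer-perihelion v_p = √[μ(2/r₁ − 1/a_t)] = 64970 m/s.
Δv₁ = v_p − v_c1 = 17750 m/s.
At r₂: circular v_c2 = √(μ/r₂) = 11200 m/s; transfer-aphelion v_a = √[μ(2/r₂ − 1/a_t)] = 3659 m/s.
Δv₂ = v_c2 − v_a = 7546 m/s.
Total Δv = Δv₁ + Δv₂ = 25300 m/s = 25.30 km/s.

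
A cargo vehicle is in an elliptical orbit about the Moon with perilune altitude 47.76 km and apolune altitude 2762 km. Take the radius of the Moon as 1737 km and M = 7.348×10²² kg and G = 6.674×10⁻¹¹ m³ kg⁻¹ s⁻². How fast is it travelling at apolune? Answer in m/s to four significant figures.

v ≈ 786.9 m/s

μ = GM = 6.674×10⁻¹¹ × 7.348×10²² = 4.904×10¹² m³/s².
r_p = 1737 + 47.76 = 1784.8 km = 1.7848×10⁶ m.
r_a = 1737 + 2762 = 4499.0 km = 4.4990×10⁶ m.
Semi-major axis a = (r_p + r_a)/2 = 3141.9 km = 3.142×10⁶ m.
Vis-viva: v² = μ(2/r − 1/a) = 4.904×10¹² × (4.445×10⁻⁷ − 3.183×10⁻⁷) = 6.192×10⁵ m²/s².
v = 786.9 m/s.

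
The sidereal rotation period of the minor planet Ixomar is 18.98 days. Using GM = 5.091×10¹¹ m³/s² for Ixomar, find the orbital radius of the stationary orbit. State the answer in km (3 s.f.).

r_sync ≈ 32600 km

T = 18.98 days = 1.640×10⁶ s.
A synchronous orbit has period T, so by Kepler's third law a = (μT²/4π²)^(1/3).
μT²/4π² = 5.091×10¹¹ × (1.640×10⁶)² / 39.48 = 3.468×10²² m³.
a = 3.261×10⁷ m = 32610 km.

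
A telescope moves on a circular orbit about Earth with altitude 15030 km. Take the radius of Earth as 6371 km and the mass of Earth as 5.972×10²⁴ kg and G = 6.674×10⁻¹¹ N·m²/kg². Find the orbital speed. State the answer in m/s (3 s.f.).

μ = GM = 6.674×10⁻¹¹ × 5.972×10²⁴ = 3.986×10¹⁴ m³/s².
r = 6371 + 15030 = 21401 km = 2.1401×10⁷ m.
For a circular orbit v = √(μ/r) = √(3.986×10¹⁴ / 2.140×10⁷) = √(1.862×10⁷) = 4316 m/s.

v ≈ 4320 m/s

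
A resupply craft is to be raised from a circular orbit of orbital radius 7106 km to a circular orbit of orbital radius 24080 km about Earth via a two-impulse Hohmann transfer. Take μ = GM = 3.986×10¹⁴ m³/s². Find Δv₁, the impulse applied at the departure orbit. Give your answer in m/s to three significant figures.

r₁ = 7106 km = 7.106×10⁶ m.
r₂ = 24080 km = 2.408×10⁷ m.
Transfer ellipse a_t = (r₁ + r₂)/2 = 1.559×10⁷ m.
At r₁: circular v_c1 = √(μ/r₁) = 7490 m/s; transfer-perigee v_p = √[μ(2/r₁ − 1/a_t)] = 9307 m/s.
Δv₁ = v_p − v_c1 = 1818 m/s.

Δv ≈ 1820 m/s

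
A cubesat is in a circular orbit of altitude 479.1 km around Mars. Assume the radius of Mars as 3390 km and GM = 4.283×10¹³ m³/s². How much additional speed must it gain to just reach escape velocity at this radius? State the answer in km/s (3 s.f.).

Δv ≈ 1.38 km/s

r = 3390 + 479.1 = 3869.1 km = 3.8691×10⁶ m.
Circular speed v_c = √(μ/r) = 3327 m/s.
Escape speed v_esc = √(2μ/r) = √2 × v_c = 4705 m/s.
Δv = v_esc − v_c = 1378 m/s = 1.378 km/s.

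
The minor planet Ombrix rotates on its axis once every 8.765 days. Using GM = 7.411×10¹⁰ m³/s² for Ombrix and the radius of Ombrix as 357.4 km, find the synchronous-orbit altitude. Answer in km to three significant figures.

h_sync ≈ 9890 km

T = 8.765 days = 7.573×10⁵ s.
A synchronous orbit has period T, so by Kepler's third law a = (μT²/4π²)^(1/3).
μT²/4π² = 7.411×10¹⁰ × (7.573×10⁵)² / 39.48 = 1.077×10²¹ m³.
a = 1.025×10⁷ m = 10249 km.
Altitude h = a − R = 10249 − 357.4 = 9891.6 km.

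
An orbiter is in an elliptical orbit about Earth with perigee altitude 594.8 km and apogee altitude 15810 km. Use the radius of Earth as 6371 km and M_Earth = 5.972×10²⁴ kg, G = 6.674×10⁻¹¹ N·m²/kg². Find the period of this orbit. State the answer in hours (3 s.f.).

μ = GM = 6.674×10⁻¹¹ × 5.972×10²⁴ = 3.986×10¹⁴ m³/s².
r_p = 6371 + 594.8 = 6965.8 km = 6.9658×10⁶ m.
r_a = 6371 + 15810 = 22181 km = 2.2181×10⁷ m.
Semi-major axis a = (r_p + r_a)/2 = (6965.8 + 22181)/2 = 14573 km = 1.457×10⁷ m.
By Kepler's third law T = 2π√(a³/μ) = 2π × 2.787×10³ = 1.751×10⁴ s.
= 4.864 hours.

T ≈ 4.86 hours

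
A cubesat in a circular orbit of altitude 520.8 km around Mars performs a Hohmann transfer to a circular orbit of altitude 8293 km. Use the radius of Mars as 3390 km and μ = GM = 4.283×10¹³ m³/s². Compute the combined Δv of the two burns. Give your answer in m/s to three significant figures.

r₁ = 3390 + 520.8 = 3910.8 km = 3.9108×10⁶ m.
r₂ = 3390 + 8293 = 11683 km = 1.1683×10⁷ m.
Transfer ellipse a_t = (r₁ + r₂)/2 = 7.797×10⁶ m.
At r₁: circular v_c1 = √(μ/r₁) = 3309 m/s; transfer-periapsis v_p = √[μ(2/r₁ − 1/a_t)] = 4051 m/s.
Δv₁ = v_p − v_c1 = 741.6 m/s.
At r₂: circular v_c2 = √(μ/r₂) = 1915 m/s; transfer-apoapsis v_a = √[μ(2/r₂ − 1/a_t)] = 1356 m/s.
Δv₂ = v_c2 − v_a = 558.7 m/s.
Total Δv = Δv₁ + Δv₂ = 1300 m/s.

Δv_total ≈ 1300 m/s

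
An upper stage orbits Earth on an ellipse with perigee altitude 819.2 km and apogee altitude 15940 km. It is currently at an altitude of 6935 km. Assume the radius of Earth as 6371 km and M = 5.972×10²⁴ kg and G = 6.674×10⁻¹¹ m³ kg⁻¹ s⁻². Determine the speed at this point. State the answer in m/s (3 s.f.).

v ≈ 5730 m/s

μ = GM = 6.674×10⁻¹¹ × 5.972×10²⁴ = 3.986×10¹⁴ m³/s².
r_p = 6371 + 819.2 = 7190.2 km = 7.1902×10⁶ m.
r_a = 6371 + 15940 = 22311 km = 2.2311×10⁷ m.
r = 6371 + 6935 = 13306 km = 1.331×10⁷ m.
Semi-major axis a = (r_p + r_a)/2 = 14751 km = 1.475×10⁷ m.
Vis-viva: v² = μ(2/r − 1/a) = 3.986×10¹⁴ × (1.503×10⁻⁷ − 6.779×10⁻⁸) = 3.289×10⁷ m²/s².
v = 5735 m/s.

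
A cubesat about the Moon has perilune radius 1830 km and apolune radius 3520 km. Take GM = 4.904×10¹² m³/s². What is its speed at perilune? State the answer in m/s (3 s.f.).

v ≈ 1880 m/s

Semi-major axis a = (r_p + r_a)/2 = 2675.0 km = 2.675×10⁶ m.
Vis-viva: v² = μ(2/r − 1/a) = 4.904×10¹² × (1.093×10⁻⁶ − 3.738×10⁻⁷) = 3.526×10⁶ m²/s².
v = 1878 m/s.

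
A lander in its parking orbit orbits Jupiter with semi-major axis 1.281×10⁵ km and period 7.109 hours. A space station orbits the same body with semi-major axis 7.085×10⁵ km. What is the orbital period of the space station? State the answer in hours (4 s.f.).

Kepler's third law: T² ∝ a³, so T₂ = T₁ (a₂/a₁)^(3/2).
a₂/a₁ = 5.531, (a₂/a₁)^(3/2) = 13.01.
T₂ = 7.109 × 13.01 = 92.47 hours.

T₂ ≈ 92.47 hours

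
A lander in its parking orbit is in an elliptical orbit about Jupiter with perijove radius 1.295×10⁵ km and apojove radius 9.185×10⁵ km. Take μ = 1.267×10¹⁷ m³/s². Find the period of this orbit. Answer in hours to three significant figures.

Semi-major axis a = (r_p + r_a)/2 = (1.2950×10⁵ + 9.1850×10⁵)/2 = 5.2400×10⁵ km = 5.240×10⁸ m.
By Kepler's third law T = 2π√(a³/μ) = 2π × 3.370×10⁴ = 2.117×10⁵ s.
= 58.81 hours.

T ≈ 58.8 hours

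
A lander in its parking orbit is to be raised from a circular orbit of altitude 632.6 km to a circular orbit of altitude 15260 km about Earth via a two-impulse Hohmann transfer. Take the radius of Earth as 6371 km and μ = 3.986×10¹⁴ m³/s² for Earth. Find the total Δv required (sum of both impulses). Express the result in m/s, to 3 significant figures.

Δv_total ≈ 3020 m/s

r₁ = 6371 + 632.6 = 7003.6 km = 7.0036×10⁶ m.
r₂ = 6371 + 15260 = 21631 km = 2.1631×10⁷ m.
Transfer ellipse a_t = (r₁ + r₂)/2 = 1.432×10⁷ m.
At r₁: circular v_c1 = √(μ/r₁) = 7544 m/s; transfer-perigee v_p = √[μ(2/r₁ − 1/a_t)] = 9273 m/s.
Δv₁ = v_p − v_c1 = 1729 m/s.
At r₂: circular v_c2 = √(μ/r₂) = 4293 m/s; transfer-apogee v_a = √[μ(2/r₂ − 1/a_t)] = 3002 m/s.
Δv₂ = v_c2 − v_a = 1290 m/s.
Total Δv = Δv₁ + Δv₂ = 3019 m/s.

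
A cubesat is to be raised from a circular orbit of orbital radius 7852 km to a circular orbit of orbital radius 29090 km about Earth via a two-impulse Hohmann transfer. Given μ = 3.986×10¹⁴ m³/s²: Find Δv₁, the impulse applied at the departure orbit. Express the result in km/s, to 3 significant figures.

Δv ≈ 1.82 km/s

r₁ = 7852 km = 7.852×10⁶ m.
r₂ = 29090 km = 2.909×10⁷ m.
Transfer ellipse a_t = (r₁ + r₂)/2 = 1.847×10⁷ m.
At r₁: circular v_c1 = √(μ/r₁) = 7125 m/s; transfer-perigee v_p = √[μ(2/r₁ − 1/a_t)] = 8941 m/s.
Δv₁ = v_p − v_c1 = 1816 m/s.
= 1.816 km/s.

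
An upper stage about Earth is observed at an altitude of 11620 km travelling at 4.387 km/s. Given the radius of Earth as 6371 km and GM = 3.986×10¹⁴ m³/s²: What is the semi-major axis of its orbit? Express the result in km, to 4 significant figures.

r = 6371 + 11620 = 17991 km = 1.799×10⁷ m.
Specific orbital energy ε = v²/2 − μ/r = (4387)²/2 − 3.986×10¹⁴/1.799×10⁷ = -1.253×10⁷ J/kg.
Since ε = −μ/(2a), a = −μ/(2ε) = 1.590×10⁷ m = 15902 km.

a ≈ 15900 km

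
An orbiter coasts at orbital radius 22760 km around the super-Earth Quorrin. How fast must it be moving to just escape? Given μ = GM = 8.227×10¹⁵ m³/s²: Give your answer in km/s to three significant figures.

r = 22760 km = 2.276×10⁷ m.
Escape speed v_esc = √(2μ/r) = √(2 × 8.227×10¹⁵ / 2.276×10⁷) = √(7.229×10⁸) = 26890 m/s.
= 26.89 km/s.

v_esc ≈ 26.9 km/s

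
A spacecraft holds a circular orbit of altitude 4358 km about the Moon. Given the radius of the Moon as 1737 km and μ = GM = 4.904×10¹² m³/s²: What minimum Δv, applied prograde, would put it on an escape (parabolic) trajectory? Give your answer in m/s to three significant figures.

Δv ≈ 372 m/s

r = 1737 + 4358 = 6095.0 km = 6.0950×10⁶ m.
Circular speed v_c = √(μ/r) = 897.0 m/s.
Escape speed v_esc = √(2μ/r) = √2 × v_c = 1269 m/s.
Δv = v_esc − v_c = 371.5 m/s.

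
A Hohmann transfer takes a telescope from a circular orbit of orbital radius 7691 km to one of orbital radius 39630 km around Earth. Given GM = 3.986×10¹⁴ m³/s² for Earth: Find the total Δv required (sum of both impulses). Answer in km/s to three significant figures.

Δv_total ≈ 3.48 km/s

r₁ = 7691 km = 7.691×10⁶ m.
r₂ = 39630 km = 3.963×10⁷ m.
Transfer ellipse a_t = (r₁ + r₂)/2 = 2.366×10⁷ m.
At r₁: circular v_c1 = √(μ/r₁) = 7199 m/s; transfer-perigee v_p = √[μ(2/r₁ − 1/a_t)] = 9317 m/s.
Δv₁ = v_p − v_c1 = 2118 m/s.
At r₂: circular v_c2 = √(μ/r₂) = 3171 m/s; transfer-apogee v_a = √[μ(2/r₂ − 1/a_t)] = 1808 m/s.
Δv₂ = v_c2 − v_a = 1363 m/s.
Total Δv = Δv₁ + Δv₂ = 3481 m/s = 3.481 km/s.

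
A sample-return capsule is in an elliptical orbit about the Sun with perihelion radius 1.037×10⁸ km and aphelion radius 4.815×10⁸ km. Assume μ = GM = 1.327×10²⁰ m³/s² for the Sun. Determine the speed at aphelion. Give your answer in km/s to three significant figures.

v ≈ 9.88 km/s

Semi-major axis a = (r_p + r_a)/2 = 2.9260×10⁸ km = 2.926×10¹¹ m.
Vis-viva: v² = μ(2/r − 1/a) = 1.327×10²⁰ × (4.154×10⁻¹² − 3.418×10⁻¹²) = 9.767×10⁷ m²/s².
v = 9883 m/s = 9.883 km/s.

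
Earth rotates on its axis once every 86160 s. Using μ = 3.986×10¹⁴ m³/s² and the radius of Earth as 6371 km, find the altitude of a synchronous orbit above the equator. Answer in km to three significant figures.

A synchronous orbit has period T, so by Kepler's third law a = (μT²/4π²)^(1/3).
μT²/4π² = 3.986×10¹⁴ × (8.616×10⁴)² / 39.48 = 7.495×10²² m³.
a = 4.216×10⁷ m = 42163 km.
Altitude h = a − R = 42163 − 6371 = 35792 km.

h_sync ≈ 35800 km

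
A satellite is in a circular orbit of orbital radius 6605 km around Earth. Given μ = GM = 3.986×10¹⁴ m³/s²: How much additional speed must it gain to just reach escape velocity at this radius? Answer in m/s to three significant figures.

Δv ≈ 3220 m/s

r = 6605 km = 6.605×10⁶ m.
Circular speed v_c = √(μ/r) = 7768 m/s.
Escape speed v_esc = √(2μ/r) = √2 × v_c = 10990 m/s.
Δv = v_esc − v_c = 3218 m/s.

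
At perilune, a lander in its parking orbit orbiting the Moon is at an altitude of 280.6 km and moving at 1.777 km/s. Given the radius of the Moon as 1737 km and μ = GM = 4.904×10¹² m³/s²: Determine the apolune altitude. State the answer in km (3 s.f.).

apolune altitude ≈ 2000 km

r_p = 1737 + 280.6 = 2017.6 km = 2.018×10⁶ m.
Specific energy ε = v²/2 − μ/r = -8.517×10⁵ J/kg, so a = −μ/(2ε) = 2.879×10⁶ m.
The apsides satisfy r_p + r_a = 2a, so the apolune radius is 2a − r_p = 3.740×10⁶ m = 3740.0 km.
Apolune altitude = 3740.0 − 1737 = 2003.0 km.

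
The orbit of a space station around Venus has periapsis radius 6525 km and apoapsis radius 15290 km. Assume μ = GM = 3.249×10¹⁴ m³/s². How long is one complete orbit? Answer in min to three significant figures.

T ≈ 209 min

Semi-major axis a = (r_p + r_a)/2 = (6525.0 + 15290)/2 = 10908 km = 1.091×10⁷ m.
By Kepler's third law T = 2π√(a³/μ) = 2π × 1.999×10³ = 1.256×10⁴ s.
= 209.3 min.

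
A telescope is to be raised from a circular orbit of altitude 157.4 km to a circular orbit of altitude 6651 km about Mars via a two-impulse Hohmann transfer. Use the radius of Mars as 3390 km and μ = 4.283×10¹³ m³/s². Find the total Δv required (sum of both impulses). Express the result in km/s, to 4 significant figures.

r₁ = 3390 + 157.4 = 3547.4 km = 3.5474×10⁶ m.
r₂ = 3390 + 6651 = 10041 km = 1.0041×10⁷ m.
Transfer ellipse a_t = (r₁ + r₂)/2 = 6.794×10⁶ m.
At r₁: circular v_c1 = √(μ/r₁) = 3475 m/s; transfer-periapsis v_p = √[μ(2/r₁ − 1/a_t)] = 4224 m/s.
Δv₁ = v_p − v_c1 = 749.4 m/s.
At r₂: circular v_c2 = √(μ/r₂) = 2065 m/s; transfer-apoapsis v_a = √[μ(2/r₂ − 1/a_t)] = 1492 m/s.
Δv₂ = v_c2 − v_a = 573.0 m/s.
Total Δv = Δv₁ + Δv₂ = 1322 m/s = 1.322 km/s.

Δv_total ≈ 1.322 km/s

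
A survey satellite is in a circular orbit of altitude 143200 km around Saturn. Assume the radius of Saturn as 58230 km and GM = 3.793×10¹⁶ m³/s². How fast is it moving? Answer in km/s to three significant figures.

r = 58230 + 143200 = 201430 km = 2.0143×10⁸ m.
For a circular orbit v = √(μ/r) = √(3.793×10¹⁶ / 2.014×10⁸) = √(1.883×10⁸) = 13720 m/s.
That is 13.72 km/s.

v ≈ 13.7 km/s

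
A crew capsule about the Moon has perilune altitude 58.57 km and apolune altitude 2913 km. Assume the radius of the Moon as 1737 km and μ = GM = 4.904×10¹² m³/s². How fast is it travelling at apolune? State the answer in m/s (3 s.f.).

v ≈ 767 m/s

r_p = 1737 + 58.57 = 1795.6 km = 1.7956×10⁶ m.
r_a = 1737 + 2913 = 4650.0 km = 4.6500×10⁶ m.
Semi-major axis a = (r_p + r_a)/2 = 3222.8 km = 3.223×10⁶ m.
Vis-viva: v² = μ(2/r − 1/a) = 4.904×10¹² × (4.301×10⁻⁷ − 3.103×10⁻⁷) = 5.876×10⁵ m²/s².
v = 766.5 m/s.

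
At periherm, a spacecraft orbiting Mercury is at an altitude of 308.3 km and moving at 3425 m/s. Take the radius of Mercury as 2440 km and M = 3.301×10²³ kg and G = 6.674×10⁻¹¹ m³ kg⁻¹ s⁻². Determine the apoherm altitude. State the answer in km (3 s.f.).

μ = GM = 6.674×10⁻¹¹ × 3.301×10²³ = 2.203×10¹³ m³/s².
r_p = 2440 + 308.3 = 2748.3 km = 2.748×10⁶ m.
Specific energy ε = v²/2 − μ/r = -2.151×10⁶ J/kg, so a = −μ/(2ε) = 5.121×10⁶ m.
The apsides satisfy r_p + r_a = 2a, so the apoherm radius is 2a − r_p = 7.494×10⁶ m = 7494.5 km.
Apoherm altitude = 7494.5 − 2440 = 5054.5 km.

apoherm altitude ≈ 5050 km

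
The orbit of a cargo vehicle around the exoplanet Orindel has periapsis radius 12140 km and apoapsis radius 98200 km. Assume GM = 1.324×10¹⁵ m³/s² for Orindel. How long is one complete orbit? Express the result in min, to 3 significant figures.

T ≈ 1180 min

Semi-major axis a = (r_p + r_a)/2 = (12140 + 98200)/2 = 55170 km = 5.517×10⁷ m.
By Kepler's third law T = 2π√(a³/μ) = 2π × 1.126×10⁴ = 7.076×10⁴ s.
= 1179 min.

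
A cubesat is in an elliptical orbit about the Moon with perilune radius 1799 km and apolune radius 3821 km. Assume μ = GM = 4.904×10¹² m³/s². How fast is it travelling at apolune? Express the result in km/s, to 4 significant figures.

v ≈ 0.9065 km/s

Semi-major axis a = (r_p + r_a)/2 = 2810.0 km = 2.810×10⁶ m.
Vis-viva: v² = μ(2/r − 1/a) = 4.904×10¹² × (5.234×10⁻⁷ − 3.559×10⁻⁷) = 8.217×10⁵ m²/s².
v = 906.5 m/s = 0.9065 km/s.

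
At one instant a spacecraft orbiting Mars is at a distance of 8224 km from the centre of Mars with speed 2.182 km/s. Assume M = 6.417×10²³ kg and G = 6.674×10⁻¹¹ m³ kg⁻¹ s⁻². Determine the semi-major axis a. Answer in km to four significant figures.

a ≈ 7575 km

μ = GM = 6.674×10⁻¹¹ × 6.417×10²³ = 4.283×10¹³ m³/s².
r = 8.224×10⁶ m.
Vis-viva rearranged: 1/a = 2/r − v²/μ = 2.432×10⁻⁷ − 1.112×10⁻⁷ = 1.320×10⁻⁷ m⁻¹.
a = 7.575×10⁶ m = 7574.6 km.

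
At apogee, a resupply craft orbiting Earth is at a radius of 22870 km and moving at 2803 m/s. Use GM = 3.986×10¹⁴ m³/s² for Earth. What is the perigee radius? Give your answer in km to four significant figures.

perigee radius ≈ 6655 km

r_a = 2.287×10⁷ m.
Specific energy ε = v²/2 − μ/r = -1.350×10⁷ J/kg, so a = −μ/(2ε) = 1.476×10⁷ m.
The apsides satisfy r_p + r_a = 2a, so the perigee radius is 2a − r_a = 6.655×10⁶ m = 6654.7 km.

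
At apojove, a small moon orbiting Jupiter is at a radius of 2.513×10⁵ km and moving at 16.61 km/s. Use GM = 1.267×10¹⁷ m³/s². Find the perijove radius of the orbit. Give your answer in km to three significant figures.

perijove radius ≈ 94700 km

r_a = 2.513×10⁸ m.
Specific energy ε = v²/2 − μ/r = -3.662×10⁸ J/kg, so a = −μ/(2ε) = 1.730×10⁸ m.
The apsides satisfy r_p + r_a = 2a, so the perijove radius is 2a − r_a = 9.466×10⁷ m = 94655 km.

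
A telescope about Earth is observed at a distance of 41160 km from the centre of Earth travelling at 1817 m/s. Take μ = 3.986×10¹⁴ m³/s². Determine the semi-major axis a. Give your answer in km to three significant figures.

a ≈ 24800 km

r = 4.116×10⁷ m.
Vis-viva rearranged: 1/a = 2/r − v²/μ = 4.859×10⁻⁸ − 8.283×10⁻⁹ = 4.031×10⁻⁸ m⁻¹.
a = 2.481×10⁷ m = 24809 km.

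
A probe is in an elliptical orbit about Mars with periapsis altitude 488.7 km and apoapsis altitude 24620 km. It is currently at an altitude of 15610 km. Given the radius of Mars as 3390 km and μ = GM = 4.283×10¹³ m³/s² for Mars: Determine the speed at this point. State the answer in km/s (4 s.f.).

v ≈ 1.350 km/s

r_p = 3390 + 488.7 = 3878.7 km = 3.8787×10⁶ m.
r_a = 3390 + 24620 = 28010 km = 2.8010×10⁷ m.
r = 3390 + 15610 = 19000 km = 1.900×10⁷ m.
Semi-major axis a = (r_p + r_a)/2 = 15944 km = 1.594×10⁷ m.
Vis-viva: v² = μ(2/r − 1/a) = 4.283×10¹³ × (1.053×10⁻⁷ − 6.272×10⁻⁸) = 1.822×10⁶ m²/s².
v = 1350 m/s = 1.350 km/s.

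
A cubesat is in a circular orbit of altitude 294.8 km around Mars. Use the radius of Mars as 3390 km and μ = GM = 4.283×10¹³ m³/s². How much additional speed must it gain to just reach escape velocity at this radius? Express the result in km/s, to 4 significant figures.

r = 3390 + 294.8 = 3684.8 km = 3.6848×10⁶ m.
Circular speed v_c = √(μ/r) = 3409 m/s.
Escape speed v_esc = √(2μ/r) = √2 × v_c = 4821 m/s.
Δv = v_esc − v_c = 1412 m/s = 1.412 km/s.

Δv ≈ 1.412 km/s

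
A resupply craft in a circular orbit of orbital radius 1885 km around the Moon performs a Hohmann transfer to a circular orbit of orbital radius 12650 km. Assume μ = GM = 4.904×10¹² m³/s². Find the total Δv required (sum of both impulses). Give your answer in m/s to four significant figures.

Δv_total ≈ 820.6 m/s

r₁ = 1885 km = 1.885×10⁶ m.
r₂ = 12650 km = 1.265×10⁷ m.
Transfer ellipse a_t = (r₁ + r₂)/2 = 7.268×10⁶ m.
At r₁: circular v_c1 = √(μ/r₁) = 1613 m/s; transfer-perilune v_p = √[μ(2/r₁ − 1/a_t)] = 2128 m/s.
Δv₁ = v_p − v_c1 = 515.1 m/s.
At r₂: circular v_c2 = √(μ/r₂) = 622.6 m/s; transfer-apolune v_a = √[μ(2/r₂ − 1/a_t)] = 317.1 m/s.
Δv₂ = v_c2 − v_a = 305.5 m/s.
Total Δv = Δv₁ + Δv₂ = 820.6 m/s.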